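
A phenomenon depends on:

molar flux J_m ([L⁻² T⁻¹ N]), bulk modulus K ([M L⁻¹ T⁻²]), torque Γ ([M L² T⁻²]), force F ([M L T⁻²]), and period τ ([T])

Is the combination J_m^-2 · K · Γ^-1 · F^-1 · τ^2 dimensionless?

Sum the exponent of each base dimension across the product:
  M: −2·[J_m]_M + [K]_M − [Γ]_M − [F]_M + 2·[τ]_M = −2·(0) + (1) − (1) − (1) + 2·(0) = -1
  L: −2·[J_m]_L + [K]_L − [Γ]_L − [F]_L + 2·[τ]_L = −2·(-2) + (-1) − (2) − (1) + 2·(0) = 0
  T: −2·[J_m]_T + [K]_T − [Γ]_T − [F]_T + 2·[τ]_T = −2·(-1) + (-2) − (-2) − (-2) + 2·(1) = 6
  N: −2·[J_m]_N + [K]_N − [Γ]_N − [F]_N + 2·[τ]_N = −2·(1) + (0) − (0) − (0) + 2·(0) = -2
Net dimensions [M⁻¹ T⁶ N⁻²] ≠ [1] — not dimensionless.

no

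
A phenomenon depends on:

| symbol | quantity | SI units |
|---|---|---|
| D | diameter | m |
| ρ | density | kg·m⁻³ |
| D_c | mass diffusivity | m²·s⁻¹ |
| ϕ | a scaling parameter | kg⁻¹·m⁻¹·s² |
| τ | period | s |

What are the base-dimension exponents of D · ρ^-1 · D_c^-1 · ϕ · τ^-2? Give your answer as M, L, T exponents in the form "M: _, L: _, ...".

M: -2, L: 1, T: 1

Collect each base-dimension exponent across the product:
  M: (0) − (1) − (0) + (-1) − 2·(0) = -2
  L: (1) − (-3) − (2) + (-1) − 2·(0) = 1
  T: (0) − (0) − (-1) + (2) − 2·(1) = 1
So the dimensions are [M⁻² L T].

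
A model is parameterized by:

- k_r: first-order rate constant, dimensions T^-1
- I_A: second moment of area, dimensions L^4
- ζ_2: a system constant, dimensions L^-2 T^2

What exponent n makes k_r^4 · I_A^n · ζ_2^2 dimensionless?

Balance the L exponent: (4)·n from I_A, plus 4·(0) + 2·(-2) = -4 from the rest, must sum to zero.
4n − 4 = 0, so n = 1.

1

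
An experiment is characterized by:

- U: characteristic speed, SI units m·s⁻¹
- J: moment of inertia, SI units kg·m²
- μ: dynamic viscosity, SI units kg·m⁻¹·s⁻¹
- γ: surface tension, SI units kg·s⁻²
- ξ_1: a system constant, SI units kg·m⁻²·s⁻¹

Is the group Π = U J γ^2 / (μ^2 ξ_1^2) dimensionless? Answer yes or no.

Sum the exponent of each base dimension across the product:
  M: [U]_M + [J]_M − 2·[μ]_M + 2·[γ]_M − 2·[ξ_1]_M = (0) + (1) − 2·(1) + 2·(1) − 2·(1) = -1
  L: [U]_L + [J]_L − 2·[μ]_L + 2·[γ]_L − 2·[ξ_1]_L = (1) + (2) − 2·(-1) + 2·(0) − 2·(-2) = 9
  T: [U]_T + [J]_T − 2·[μ]_T + 2·[γ]_T − 2·[ξ_1]_T = (-1) + (0) − 2·(-1) + 2·(-2) − 2·(-1) = -1
Net dimensions [M⁻¹ L⁹ T⁻¹] ≠ [1] — not dimensionless.

no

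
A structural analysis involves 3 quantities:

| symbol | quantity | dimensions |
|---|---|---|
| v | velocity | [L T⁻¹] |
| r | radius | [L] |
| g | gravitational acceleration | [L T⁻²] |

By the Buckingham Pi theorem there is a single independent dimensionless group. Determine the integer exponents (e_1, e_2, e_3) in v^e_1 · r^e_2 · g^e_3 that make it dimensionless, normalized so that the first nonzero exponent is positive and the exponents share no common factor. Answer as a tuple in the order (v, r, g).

(2, -1, -1)

L: e_1·(1) + e_2·(1) + e_3·(1) = 0
T: e_1·(-1) + e_2·(0) + e_3·(-2) = 0
Solving this homogeneous linear system for the smallest-integer solution (first nonzero entry positive) gives (2, -1, -1).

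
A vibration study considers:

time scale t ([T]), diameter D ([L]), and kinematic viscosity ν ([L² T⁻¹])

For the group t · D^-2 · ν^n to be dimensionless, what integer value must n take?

1

Balance the L exponent: (2)·n from ν, plus (0) − 2·(1) = -2 from the rest, must sum to zero.
2n − 2 = 0, so n = 1.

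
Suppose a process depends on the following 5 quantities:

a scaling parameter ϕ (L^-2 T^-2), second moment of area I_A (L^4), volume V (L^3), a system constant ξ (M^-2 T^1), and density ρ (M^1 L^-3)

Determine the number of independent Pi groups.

2

There are 5 variables and 3 base dimensions (M, L, T).
The dimension matrix has rank 3.
Independent dimensionless groups: 5 − 3 = 2.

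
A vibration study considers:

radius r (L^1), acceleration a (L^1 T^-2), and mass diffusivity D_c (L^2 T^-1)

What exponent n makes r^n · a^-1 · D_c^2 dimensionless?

Balance the L exponent: (1)·n from r, plus −(1) + 2·(2) = 3 from the rest, must sum to zero.
n + 3 = 0, so n = -3.

-3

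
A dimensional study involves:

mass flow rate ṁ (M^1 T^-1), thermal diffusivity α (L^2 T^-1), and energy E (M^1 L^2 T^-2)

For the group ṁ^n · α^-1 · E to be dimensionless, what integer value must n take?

Balance the M exponent: (1)·n from ṁ, plus −(0) + (1) = 1 from the rest, must sum to zero.
n + 1 = 0, so n = -1.

-1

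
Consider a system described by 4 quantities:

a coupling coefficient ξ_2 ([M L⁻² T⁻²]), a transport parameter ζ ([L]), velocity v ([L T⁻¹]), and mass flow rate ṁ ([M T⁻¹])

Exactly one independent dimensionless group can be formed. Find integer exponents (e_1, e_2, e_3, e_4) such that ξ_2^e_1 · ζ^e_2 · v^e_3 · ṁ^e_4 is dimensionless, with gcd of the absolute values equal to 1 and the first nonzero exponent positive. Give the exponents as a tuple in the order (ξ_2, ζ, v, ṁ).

(1, 3, -1, -1)

M: e_1·(1) + e_2·(0) + e_3·(0) + e_4·(1) = 0
L: e_1·(-2) + e_2·(1) + e_3·(1) + e_4·(0) = 0
T: e_1·(-2) + e_2·(0) + e_3·(-1) + e_4·(-1) = 0
Solving this homogeneous linear system for the smallest-integer solution (first nonzero entry positive) gives (1, 3, -1, -1).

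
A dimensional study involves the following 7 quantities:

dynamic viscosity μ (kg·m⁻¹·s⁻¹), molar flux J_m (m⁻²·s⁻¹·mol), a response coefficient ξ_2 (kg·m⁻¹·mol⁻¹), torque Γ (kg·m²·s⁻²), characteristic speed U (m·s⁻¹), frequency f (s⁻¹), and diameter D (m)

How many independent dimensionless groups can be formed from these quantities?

There are 7 variables and 4 base dimensions (M, L, T, N).
The dimension matrix has rank 4.
Independent dimensionless groups: 7 − 4 = 3.

3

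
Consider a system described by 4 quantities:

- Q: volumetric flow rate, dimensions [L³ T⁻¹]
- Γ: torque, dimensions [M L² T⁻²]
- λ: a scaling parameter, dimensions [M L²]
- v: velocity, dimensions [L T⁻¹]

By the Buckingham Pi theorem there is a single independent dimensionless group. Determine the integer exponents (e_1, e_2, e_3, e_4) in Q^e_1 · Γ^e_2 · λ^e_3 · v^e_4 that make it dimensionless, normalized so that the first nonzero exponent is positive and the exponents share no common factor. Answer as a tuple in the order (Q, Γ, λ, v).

(1, 1, -1, -3)

M: e_1·(0) + e_2·(1) + e_3·(1) + e_4·(0) = 0
L: e_1·(3) + e_2·(2) + e_3·(2) + e_4·(1) = 0
T: e_1·(-1) + e_2·(-2) + e_3·(0) + e_4·(-1) = 0
Solving this homogeneous linear system for the smallest-integer solution (first nonzero entry positive) gives (1, 1, -1, -3).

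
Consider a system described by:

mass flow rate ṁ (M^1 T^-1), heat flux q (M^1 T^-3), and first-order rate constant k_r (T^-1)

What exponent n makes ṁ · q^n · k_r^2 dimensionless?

-1

Balance the M exponent: (1)·n from q, plus (1) + 2·(0) = 1 from the rest, must sum to zero.
n + 1 = 0, so n = -1.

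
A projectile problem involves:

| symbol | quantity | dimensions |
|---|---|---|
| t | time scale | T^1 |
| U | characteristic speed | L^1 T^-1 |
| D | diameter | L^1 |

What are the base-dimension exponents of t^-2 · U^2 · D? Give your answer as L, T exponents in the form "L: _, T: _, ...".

Collect each base-dimension exponent across the product:
  L: −2·(0) + 2·(1) + (1) = 3
  T: −2·(1) + 2·(-1) + (0) = -4
So the dimensions are [L³ T⁻⁴].

L: 3, T: -4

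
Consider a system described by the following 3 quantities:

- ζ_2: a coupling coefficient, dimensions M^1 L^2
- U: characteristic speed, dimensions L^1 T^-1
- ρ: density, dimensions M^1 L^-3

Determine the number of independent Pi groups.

0

There are 3 variables and 3 base dimensions (M, L, T).
The dimension matrix has rank 3.
Independent dimensionless groups: 3 − 3 = 0.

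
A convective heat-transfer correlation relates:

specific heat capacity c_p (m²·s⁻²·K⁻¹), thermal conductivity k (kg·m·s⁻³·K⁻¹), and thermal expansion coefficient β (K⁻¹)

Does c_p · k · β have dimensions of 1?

Sum the exponent of each base dimension across the product:
  M: [c_p]_M + [k]_M + [β]_M = (0) + (1) + (0) = 1
  L: [c_p]_L + [k]_L + [β]_L = (2) + (1) + (0) = 3
  T: [c_p]_T + [k]_T + [β]_T = (-2) + (-3) + (0) = -5
  Θ: [c_p]_Θ + [k]_Θ + [β]_Θ = (-1) + (-1) + (-1) = -3
Net dimensions [M L³ T⁻⁵ Θ⁻³] ≠ [1] — not dimensionless.

no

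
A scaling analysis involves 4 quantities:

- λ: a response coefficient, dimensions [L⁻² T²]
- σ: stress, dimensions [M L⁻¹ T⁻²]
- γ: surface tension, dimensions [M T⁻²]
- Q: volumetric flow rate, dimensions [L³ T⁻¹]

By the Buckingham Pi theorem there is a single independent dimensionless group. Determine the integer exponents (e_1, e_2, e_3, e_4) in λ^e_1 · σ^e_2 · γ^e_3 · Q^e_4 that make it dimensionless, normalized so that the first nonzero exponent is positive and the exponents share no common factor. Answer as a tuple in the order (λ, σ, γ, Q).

(1, 4, -4, 2)

M: e_1·(0) + e_2·(1) + e_3·(1) + e_4·(0) = 0
L: e_1·(-2) + e_2·(-1) + e_3·(0) + e_4·(3) = 0
T: e_1·(2) + e_2·(-2) + e_3·(-2) + e_4·(-1) = 0
Solving this homogeneous linear system for the smallest-integer solution (first nonzero entry positive) gives (1, 4, -4, 2).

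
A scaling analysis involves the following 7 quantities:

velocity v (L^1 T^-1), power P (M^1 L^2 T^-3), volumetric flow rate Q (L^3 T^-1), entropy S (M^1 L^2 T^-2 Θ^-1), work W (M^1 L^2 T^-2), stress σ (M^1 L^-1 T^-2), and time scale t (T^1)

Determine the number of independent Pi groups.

There are 7 variables and 4 base dimensions (M, L, T, Θ).
The dimension matrix has rank 4.
Independent dimensionless groups: 7 − 4 = 3.

3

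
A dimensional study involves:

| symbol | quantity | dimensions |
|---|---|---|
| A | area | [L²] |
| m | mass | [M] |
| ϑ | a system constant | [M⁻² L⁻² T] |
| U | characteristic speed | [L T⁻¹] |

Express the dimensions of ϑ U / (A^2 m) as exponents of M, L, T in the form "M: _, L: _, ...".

Collect each base-dimension exponent across the product:
  M: −2·(0) − (1) + (-2) + (0) = -3
  L: −2·(2) − (0) + (-2) + (1) = -5
  T: −2·(0) − (0) + (1) + (-1) = 0
So the dimensions are [M⁻³ L⁻⁵].

M: -3, L: -5, T: 0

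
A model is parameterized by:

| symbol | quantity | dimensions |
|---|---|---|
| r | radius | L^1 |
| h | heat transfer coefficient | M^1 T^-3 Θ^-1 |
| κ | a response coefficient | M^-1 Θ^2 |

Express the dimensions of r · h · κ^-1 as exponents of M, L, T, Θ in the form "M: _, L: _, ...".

Collect each base-dimension exponent across the product:
  M: (0) + (1) − (-1) = 2
  L: (1) + (0) − (0) = 1
  T: (0) + (-3) − (0) = -3
  Θ: (0) + (-1) − (2) = -3
So the dimensions are [M² L T⁻³ Θ⁻³].

M: 2, L: 1, T: -3, Θ: -3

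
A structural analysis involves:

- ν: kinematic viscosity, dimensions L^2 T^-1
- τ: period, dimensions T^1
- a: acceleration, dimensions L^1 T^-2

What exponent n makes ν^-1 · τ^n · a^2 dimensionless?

3

Balance the T exponent: (1)·n from τ, plus −(-1) + 2·(-2) = -3 from the rest, must sum to zero.
n − 3 = 0, so n = 3.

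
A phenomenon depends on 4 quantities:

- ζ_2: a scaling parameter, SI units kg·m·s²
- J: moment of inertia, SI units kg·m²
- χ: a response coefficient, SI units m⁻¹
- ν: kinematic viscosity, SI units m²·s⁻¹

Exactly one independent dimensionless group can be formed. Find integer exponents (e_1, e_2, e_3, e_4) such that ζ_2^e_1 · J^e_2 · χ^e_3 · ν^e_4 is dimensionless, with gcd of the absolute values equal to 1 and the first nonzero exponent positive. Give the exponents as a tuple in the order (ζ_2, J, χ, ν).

(1, -1, 3, 2)

M: e_1·(1) + e_2·(1) + e_3·(0) + e_4·(0) = 0
L: e_1·(1) + e_2·(2) + e_3·(-1) + e_4·(2) = 0
T: e_1·(2) + e_2·(0) + e_3·(0) + e_4·(-1) = 0
Solving this homogeneous linear system for the smallest-integer solution (first nonzero entry positive) gives (1, -1, 3, 2).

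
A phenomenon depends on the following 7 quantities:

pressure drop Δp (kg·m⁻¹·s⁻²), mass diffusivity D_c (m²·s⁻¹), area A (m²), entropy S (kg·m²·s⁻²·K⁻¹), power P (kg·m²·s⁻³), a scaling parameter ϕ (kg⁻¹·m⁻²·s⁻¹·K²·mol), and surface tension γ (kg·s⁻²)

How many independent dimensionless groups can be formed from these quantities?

There are 7 variables and 5 base dimensions (M, L, T, Θ, N).
The dimension matrix has rank 5.
Independent dimensionless groups: 7 − 5 = 2.

2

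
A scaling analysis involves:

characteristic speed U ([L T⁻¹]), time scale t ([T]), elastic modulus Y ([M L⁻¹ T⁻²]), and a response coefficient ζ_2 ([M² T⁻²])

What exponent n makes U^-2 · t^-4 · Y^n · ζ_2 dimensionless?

-2

Balance the M exponent: (1)·n from Y, plus −2·(0) − 4·(0) + (2) = 2 from the rest, must sum to zero.
n + 2 = 0, so n = -2.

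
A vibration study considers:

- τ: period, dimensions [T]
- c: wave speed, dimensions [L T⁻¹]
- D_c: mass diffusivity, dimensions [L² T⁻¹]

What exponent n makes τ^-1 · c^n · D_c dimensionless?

Balance the L exponent: (1)·n from c, plus −(0) + (2) = 2 from the rest, must sum to zero.
n + 2 = 0, so n = -2.

-2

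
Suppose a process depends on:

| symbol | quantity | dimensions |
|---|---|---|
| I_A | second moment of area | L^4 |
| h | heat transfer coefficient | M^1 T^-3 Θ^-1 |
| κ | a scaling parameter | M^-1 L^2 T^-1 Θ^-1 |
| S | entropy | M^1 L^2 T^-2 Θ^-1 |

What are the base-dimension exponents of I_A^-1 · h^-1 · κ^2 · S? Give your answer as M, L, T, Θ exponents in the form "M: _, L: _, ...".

Collect each base-dimension exponent across the product:
  M: −(0) − (1) + 2·(-1) + (1) = -2
  L: −(4) − (0) + 2·(2) + (2) = 2
  T: −(0) − (-3) + 2·(-1) + (-2) = -1
  Θ: −(0) − (-1) + 2·(-1) + (-1) = -2
So the dimensions are [M⁻² L² T⁻¹ Θ⁻²].

M: -2, L: 2, T: -1, Θ: -2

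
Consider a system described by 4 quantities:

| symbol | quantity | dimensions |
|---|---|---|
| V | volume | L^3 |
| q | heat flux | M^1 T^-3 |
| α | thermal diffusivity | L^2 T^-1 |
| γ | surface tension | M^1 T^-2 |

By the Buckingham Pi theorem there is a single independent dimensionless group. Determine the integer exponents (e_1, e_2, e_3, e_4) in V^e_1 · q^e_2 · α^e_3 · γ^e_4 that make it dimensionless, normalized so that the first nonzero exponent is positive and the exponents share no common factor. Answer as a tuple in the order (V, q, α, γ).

(2, 3, -3, -3)

M: e_1·(0) + e_2·(1) + e_3·(0) + e_4·(1) = 0
L: e_1·(3) + e_2·(0) + e_3·(2) + e_4·(0) = 0
T: e_1·(0) + e_2·(-3) + e_3·(-1) + e_4·(-2) = 0
Solving this homogeneous linear system for the smallest-integer solution (first nonzero entry positive) gives (2, 3, -3, -3).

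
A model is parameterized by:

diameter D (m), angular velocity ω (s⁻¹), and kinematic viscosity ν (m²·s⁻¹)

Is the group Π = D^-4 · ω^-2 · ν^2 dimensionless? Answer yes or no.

Sum the exponent of each base dimension across the product:
  M: −4·[D]_M − 2·[ω]_M + 2·[ν]_M = −4·(0) − 2·(0) + 2·(0) = 0
  L: −4·[D]_L − 2·[ω]_L + 2·[ν]_L = −4·(1) − 2·(0) + 2·(2) = 0
  T: −4·[D]_T − 2·[ω]_T + 2·[ν]_T = −4·(0) − 2·(-1) + 2·(-1) = 0
All base exponents vanish — dimensionless.

yes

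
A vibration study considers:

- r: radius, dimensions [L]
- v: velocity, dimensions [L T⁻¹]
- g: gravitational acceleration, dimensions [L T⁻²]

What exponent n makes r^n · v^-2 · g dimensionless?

Balance the L exponent: (1)·n from r, plus −2·(1) + (1) = -1 from the rest, must sum to zero.
n − 1 = 0, so n = 1.

1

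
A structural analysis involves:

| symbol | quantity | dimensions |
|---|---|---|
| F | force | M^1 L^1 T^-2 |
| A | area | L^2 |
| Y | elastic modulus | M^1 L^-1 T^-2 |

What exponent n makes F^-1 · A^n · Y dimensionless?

1

Balance the L exponent: (2)·n from A, plus −(1) + (-1) = -2 from the rest, must sum to zero.
2n − 2 = 0, so n = 1.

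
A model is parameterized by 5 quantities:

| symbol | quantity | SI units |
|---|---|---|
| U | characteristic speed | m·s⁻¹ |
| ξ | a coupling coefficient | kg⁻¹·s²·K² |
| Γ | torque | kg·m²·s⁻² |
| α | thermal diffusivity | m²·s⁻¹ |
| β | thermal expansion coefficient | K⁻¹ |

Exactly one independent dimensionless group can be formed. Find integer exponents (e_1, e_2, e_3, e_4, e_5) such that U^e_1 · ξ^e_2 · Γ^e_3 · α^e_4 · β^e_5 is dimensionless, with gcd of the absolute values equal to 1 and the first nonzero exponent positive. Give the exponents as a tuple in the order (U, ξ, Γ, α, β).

(2, 1, 1, -2, 2)

M: e_1·(0) + e_2·(-1) + e_3·(1) + e_4·(0) + e_5·(0) = 0
L: e_1·(1) + e_2·(0) + e_3·(2) + e_4·(2) + e_5·(0) = 0
T: e_1·(-1) + e_2·(2) + e_3·(-2) + e_4·(-1) + e_5·(0) = 0
Θ: e_1·(0) + e_2·(2) + e_3·(0) + e_4·(0) + e_5·(-1) = 0
Solving this homogeneous linear system for the smallest-integer solution (first nonzero entry positive) gives (2, 1, 1, -2, 2).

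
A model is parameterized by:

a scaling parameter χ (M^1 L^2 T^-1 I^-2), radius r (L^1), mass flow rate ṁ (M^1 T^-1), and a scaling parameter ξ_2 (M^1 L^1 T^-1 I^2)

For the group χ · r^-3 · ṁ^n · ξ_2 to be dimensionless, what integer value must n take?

-2

Balance the M exponent: (1)·n from ṁ, plus (1) − 3·(0) + (1) = 2 from the rest, must sum to zero.
n + 2 = 0, so n = -2.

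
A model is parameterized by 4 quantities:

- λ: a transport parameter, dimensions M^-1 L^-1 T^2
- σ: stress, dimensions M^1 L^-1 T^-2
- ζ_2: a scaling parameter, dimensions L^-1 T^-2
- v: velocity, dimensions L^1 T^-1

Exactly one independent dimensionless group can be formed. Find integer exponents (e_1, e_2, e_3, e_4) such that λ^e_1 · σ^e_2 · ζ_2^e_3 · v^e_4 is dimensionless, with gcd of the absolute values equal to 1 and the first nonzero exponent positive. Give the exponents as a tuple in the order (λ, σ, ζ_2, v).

M: e_1·(-1) + e_2·(1) + e_3·(0) + e_4·(0) = 0
L: e_1·(-1) + e_2·(-1) + e_3·(-1) + e_4·(1) = 0
T: e_1·(2) + e_2·(-2) + e_3·(-2) + e_4·(-1) = 0
Solving this homogeneous linear system for the smallest-integer solution (first nonzero entry positive) gives (3, 3, -2, 4).

(3, 3, -2, 4)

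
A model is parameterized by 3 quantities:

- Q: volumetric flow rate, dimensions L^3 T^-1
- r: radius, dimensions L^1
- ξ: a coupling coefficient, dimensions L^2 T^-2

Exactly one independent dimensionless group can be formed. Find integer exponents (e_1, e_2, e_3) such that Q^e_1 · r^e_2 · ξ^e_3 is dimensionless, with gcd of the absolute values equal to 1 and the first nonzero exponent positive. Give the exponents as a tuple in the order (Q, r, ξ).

(2, -4, -1)

L: e_1·(3) + e_2·(1) + e_3·(2) = 0
T: e_1·(-1) + e_2·(0) + e_3·(-2) = 0
Solving this homogeneous linear system for the smallest-integer solution (first nonzero entry positive) gives (2, -4, -1).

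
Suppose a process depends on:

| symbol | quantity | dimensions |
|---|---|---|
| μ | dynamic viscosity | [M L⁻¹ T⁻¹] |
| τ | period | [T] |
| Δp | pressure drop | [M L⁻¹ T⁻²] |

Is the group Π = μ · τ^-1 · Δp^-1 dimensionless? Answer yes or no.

yes

Sum the exponent of each base dimension across the product:
  M: [μ]_M − [τ]_M − [Δp]_M = (1) − (0) − (1) = 0
  L: [μ]_L − [τ]_L − [Δp]_L = (-1) − (0) − (-1) = 0
  T: [μ]_T − [τ]_T − [Δp]_T = (-1) − (1) − (-2) = 0
All base exponents vanish — dimensionless.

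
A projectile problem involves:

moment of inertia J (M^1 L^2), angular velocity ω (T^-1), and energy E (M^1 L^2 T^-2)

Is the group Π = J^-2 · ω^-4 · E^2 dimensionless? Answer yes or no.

Sum the exponent of each base dimension across the product:
  M: −2·[J]_M − 4·[ω]_M + 2·[E]_M = −2·(1) − 4·(0) + 2·(1) = 0
  L: −2·[J]_L − 4·[ω]_L + 2·[E]_L = −2·(2) − 4·(0) + 2·(2) = 0
  T: −2·[J]_T − 4·[ω]_T + 2·[E]_T = −2·(0) − 4·(-1) + 2·(-2) = 0
All base exponents vanish — dimensionless.

yes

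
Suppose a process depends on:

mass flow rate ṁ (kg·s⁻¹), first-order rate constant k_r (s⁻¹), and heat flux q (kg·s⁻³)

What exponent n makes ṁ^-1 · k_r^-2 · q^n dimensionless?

1

Balance the M exponent: (1)·n from q, plus −(1) − 2·(0) = -1 from the rest, must sum to zero.
n − 1 = 0, so n = 1.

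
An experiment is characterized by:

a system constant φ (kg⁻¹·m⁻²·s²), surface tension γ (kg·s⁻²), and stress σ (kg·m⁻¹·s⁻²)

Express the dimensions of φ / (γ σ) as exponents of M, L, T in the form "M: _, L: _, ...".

M: -3, L: -1, T: 6

Collect each base-dimension exponent across the product:
  M: (-1) − (1) − (1) = -3
  L: (-2) − (0) − (-1) = -1
  T: (2) − (-2) − (-2) = 6
So the dimensions are [M⁻³ L⁻¹ T⁶].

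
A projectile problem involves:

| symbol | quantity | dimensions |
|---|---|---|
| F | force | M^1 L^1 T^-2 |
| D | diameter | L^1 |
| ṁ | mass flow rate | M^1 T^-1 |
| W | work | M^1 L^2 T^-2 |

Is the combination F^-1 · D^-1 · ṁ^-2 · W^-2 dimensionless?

Sum the exponent of each base dimension across the product:
  M: −[F]_M − [D]_M − 2·[ṁ]_M − 2·[W]_M = −(1) − (0) − 2·(1) − 2·(1) = -5
  L: −[F]_L − [D]_L − 2·[ṁ]_L − 2·[W]_L = −(1) − (1) − 2·(0) − 2·(2) = -6
  T: −[F]_T − [D]_T − 2·[ṁ]_T − 2·[W]_T = −(-2) − (0) − 2·(-1) − 2·(-2) = 8
Net dimensions [M⁻⁵ L⁻⁶ T⁸] ≠ [1] — not dimensionless.

no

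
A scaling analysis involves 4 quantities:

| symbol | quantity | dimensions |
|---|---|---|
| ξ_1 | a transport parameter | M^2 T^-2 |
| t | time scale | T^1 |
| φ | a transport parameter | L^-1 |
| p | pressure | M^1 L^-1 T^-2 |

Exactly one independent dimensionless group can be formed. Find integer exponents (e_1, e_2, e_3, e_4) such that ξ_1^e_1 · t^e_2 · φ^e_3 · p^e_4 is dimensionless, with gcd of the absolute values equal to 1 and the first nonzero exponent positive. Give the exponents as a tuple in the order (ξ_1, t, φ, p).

(1, -2, 2, -2)

M: e_1·(2) + e_2·(0) + e_3·(0) + e_4·(1) = 0
L: e_1·(0) + e_2·(0) + e_3·(-1) + e_4·(-1) = 0
T: e_1·(-2) + e_2·(1) + e_3·(0) + e_4·(-2) = 0
Solving this homogeneous linear system for the smallest-integer solution (first nonzero entry positive) gives (1, -2, 2, -2).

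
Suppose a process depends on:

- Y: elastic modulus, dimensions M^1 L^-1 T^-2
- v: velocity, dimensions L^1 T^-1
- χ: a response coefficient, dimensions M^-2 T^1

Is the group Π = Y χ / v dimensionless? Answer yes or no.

no

Sum the exponent of each base dimension across the product:
  M: [Y]_M − [v]_M + [χ]_M = (1) − (0) + (-2) = -1
  L: [Y]_L − [v]_L + [χ]_L = (-1) − (1) + (0) = -2
  T: [Y]_T − [v]_T + [χ]_T = (-2) − (-1) + (1) = 0
Net dimensions [M⁻¹ L⁻²] ≠ [1] — not dimensionless.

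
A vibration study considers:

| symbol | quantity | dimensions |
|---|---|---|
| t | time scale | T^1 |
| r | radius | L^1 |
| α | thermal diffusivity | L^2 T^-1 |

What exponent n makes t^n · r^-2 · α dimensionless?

1

Balance the T exponent: (1)·n from t, plus −2·(0) + (-1) = -1 from the rest, must sum to zero.
n − 1 = 0, so n = 1.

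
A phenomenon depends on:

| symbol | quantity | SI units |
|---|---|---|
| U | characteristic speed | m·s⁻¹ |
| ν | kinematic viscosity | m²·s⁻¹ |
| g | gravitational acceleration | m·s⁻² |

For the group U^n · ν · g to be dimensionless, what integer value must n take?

Balance the L exponent: (1)·n from U, plus (2) + (1) = 3 from the rest, must sum to zero.
n + 3 = 0, so n = -3.

-3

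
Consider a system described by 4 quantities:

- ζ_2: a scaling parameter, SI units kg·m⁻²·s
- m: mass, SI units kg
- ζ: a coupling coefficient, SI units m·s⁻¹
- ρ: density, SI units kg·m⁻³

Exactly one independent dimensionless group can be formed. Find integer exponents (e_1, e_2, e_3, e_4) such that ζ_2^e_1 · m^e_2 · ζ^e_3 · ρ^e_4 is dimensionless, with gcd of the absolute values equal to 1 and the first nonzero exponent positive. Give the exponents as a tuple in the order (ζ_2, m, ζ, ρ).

(3, -2, 3, -1)

M: e_1·(1) + e_2·(1) + e_3·(0) + e_4·(1) = 0
L: e_1·(-2) + e_2·(0) + e_3·(1) + e_4·(-3) = 0
T: e_1·(1) + e_2·(0) + e_3·(-1) + e_4·(0) = 0
Solving this homogeneous linear system for the smallest-integer solution (first nonzero entry positive) gives (3, -2, 3, -1).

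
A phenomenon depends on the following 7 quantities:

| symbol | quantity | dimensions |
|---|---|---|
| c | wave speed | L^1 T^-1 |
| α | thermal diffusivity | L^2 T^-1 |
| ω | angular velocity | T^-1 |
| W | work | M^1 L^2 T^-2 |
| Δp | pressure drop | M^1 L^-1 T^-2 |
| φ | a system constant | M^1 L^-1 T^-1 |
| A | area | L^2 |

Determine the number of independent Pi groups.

There are 7 variables and 3 base dimensions (M, L, T).
The dimension matrix has rank 3.
Independent dimensionless groups: 7 − 3 = 4.

4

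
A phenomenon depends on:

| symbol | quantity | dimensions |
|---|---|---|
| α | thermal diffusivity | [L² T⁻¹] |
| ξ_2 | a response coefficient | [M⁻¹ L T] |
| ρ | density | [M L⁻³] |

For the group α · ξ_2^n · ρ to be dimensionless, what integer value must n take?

1

Balance the M exponent: (-1)·n from ξ_2, plus (0) + (1) = 1 from the rest, must sum to zero.
−n + 1 = 0, so n = 1.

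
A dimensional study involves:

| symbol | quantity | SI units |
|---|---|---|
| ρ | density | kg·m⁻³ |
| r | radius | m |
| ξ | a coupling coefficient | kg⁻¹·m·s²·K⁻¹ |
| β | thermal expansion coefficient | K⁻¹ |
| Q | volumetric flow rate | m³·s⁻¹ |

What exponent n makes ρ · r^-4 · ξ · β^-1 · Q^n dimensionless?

2

Balance the L exponent: (3)·n from Q, plus (-3) − 4·(1) + (1) − (0) = -6 from the rest, must sum to zero.
3n − 6 = 0, so n = 2.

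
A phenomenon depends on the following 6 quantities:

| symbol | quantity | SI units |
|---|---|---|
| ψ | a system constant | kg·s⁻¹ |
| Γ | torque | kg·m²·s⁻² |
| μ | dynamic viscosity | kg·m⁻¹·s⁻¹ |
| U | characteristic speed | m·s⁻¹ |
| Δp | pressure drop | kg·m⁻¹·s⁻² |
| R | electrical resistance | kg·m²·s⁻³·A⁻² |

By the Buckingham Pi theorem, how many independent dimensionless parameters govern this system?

2

There are 6 variables and 4 base dimensions (M, L, T, I).
The dimension matrix has rank 4.
Independent dimensionless groups: 6 − 4 = 2.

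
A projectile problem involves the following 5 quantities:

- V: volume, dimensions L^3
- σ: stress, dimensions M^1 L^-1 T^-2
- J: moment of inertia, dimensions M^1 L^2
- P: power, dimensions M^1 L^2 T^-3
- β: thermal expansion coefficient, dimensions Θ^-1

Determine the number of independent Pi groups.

There are 5 variables and 4 base dimensions (M, L, T, Θ).
The dimension matrix has rank 4.
Independent dimensionless groups: 5 − 4 = 1.

1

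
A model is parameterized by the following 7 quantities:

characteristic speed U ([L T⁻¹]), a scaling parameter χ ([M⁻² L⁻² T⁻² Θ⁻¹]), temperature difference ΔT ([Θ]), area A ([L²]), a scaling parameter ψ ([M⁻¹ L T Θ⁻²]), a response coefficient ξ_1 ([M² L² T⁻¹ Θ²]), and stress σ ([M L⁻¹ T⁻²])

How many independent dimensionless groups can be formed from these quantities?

There are 7 variables and 4 base dimensions (M, L, T, Θ).
The dimension matrix has rank 4.
Independent dimensionless groups: 7 − 4 = 3.

3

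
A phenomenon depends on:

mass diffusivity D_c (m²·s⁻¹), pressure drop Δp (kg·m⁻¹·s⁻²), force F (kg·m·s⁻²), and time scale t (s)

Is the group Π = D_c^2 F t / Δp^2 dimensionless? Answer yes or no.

Sum the exponent of each base dimension across the product:
  M: 2·[D_c]_M − 2·[Δp]_M + [F]_M + [t]_M = 2·(0) − 2·(1) + (1) + (0) = -1
  L: 2·[D_c]_L − 2·[Δp]_L + [F]_L + [t]_L = 2·(2) − 2·(-1) + (1) + (0) = 7
  T: 2·[D_c]_T − 2·[Δp]_T + [F]_T + [t]_T = 2·(-1) − 2·(-2) + (-2) + (1) = 1
Net dimensions [M⁻¹ L⁷ T] ≠ [1] — not dimensionless.

no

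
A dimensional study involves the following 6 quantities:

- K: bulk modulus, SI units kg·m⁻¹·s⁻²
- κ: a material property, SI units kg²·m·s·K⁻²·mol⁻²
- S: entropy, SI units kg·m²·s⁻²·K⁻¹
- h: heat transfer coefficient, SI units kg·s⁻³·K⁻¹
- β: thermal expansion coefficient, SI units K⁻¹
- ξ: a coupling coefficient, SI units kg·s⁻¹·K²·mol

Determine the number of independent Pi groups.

1

There are 6 variables and 5 base dimensions (M, L, T, Θ, N).
The dimension matrix has rank 5.
Independent dimensionless groups: 6 − 5 = 1.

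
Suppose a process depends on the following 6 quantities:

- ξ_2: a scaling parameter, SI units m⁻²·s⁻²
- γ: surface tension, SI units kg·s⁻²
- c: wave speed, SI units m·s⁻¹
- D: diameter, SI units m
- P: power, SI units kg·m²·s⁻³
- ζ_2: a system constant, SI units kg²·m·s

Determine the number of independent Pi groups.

There are 6 variables and 3 base dimensions (M, L, T).
The dimension matrix has rank 3.
Independent dimensionless groups: 6 − 3 = 3.

3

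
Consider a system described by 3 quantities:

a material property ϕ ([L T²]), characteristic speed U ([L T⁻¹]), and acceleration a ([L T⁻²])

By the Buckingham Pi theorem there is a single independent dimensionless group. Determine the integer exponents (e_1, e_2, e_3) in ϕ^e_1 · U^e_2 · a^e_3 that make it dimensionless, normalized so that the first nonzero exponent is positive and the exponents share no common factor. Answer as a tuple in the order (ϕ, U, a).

L: e_1·(1) + e_2·(1) + e_3·(1) = 0
T: e_1·(2) + e_2·(-1) + e_3·(-2) = 0
Solving this homogeneous linear system for the smallest-integer solution (first nonzero entry positive) gives (1, -4, 3).

(1, -4, 3)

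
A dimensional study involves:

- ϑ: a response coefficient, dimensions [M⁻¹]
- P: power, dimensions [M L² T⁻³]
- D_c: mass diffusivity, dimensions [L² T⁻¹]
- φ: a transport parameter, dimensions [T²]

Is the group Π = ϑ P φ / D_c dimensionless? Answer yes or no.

yes

Sum the exponent of each base dimension across the product:
  M: [ϑ]_M + [P]_M − [D_c]_M + [φ]_M = (-1) + (1) − (0) + (0) = 0
  L: [ϑ]_L + [P]_L − [D_c]_L + [φ]_L = (0) + (2) − (2) + (0) = 0
  T: [ϑ]_T + [P]_T − [D_c]_T + [φ]_T = (0) + (-3) − (-1) + (2) = 0
All base exponents vanish — dimensionless.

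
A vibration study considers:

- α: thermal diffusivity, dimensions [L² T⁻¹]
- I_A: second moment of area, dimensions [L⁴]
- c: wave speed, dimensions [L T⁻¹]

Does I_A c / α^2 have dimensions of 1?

no

Sum the exponent of each base dimension across the product:
  L: −2·[α]_L + [I_A]_L + [c]_L = −2·(2) + (4) + (1) = 1
  T: −2·[α]_T + [I_A]_T + [c]_T = −2·(-1) + (0) + (-1) = 1
Net dimensions [L T] ≠ [1] — not dimensionless.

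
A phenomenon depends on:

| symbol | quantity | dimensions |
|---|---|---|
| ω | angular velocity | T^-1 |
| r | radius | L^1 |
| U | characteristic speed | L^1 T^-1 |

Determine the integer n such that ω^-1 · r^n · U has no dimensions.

Balance the L exponent: (1)·n from r, plus −(0) + (1) = 1 from the rest, must sum to zero.
n + 1 = 0, so n = -1.

-1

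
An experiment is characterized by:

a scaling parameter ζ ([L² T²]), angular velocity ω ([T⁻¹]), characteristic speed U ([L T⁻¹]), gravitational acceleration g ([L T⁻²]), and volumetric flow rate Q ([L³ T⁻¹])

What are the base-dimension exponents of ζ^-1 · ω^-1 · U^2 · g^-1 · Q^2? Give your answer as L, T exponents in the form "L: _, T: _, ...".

L: 5, T: -3

Collect each base-dimension exponent across the product:
  L: −(2) − (0) + 2·(1) − (1) + 2·(3) = 5
  T: −(2) − (-1) + 2·(-1) − (-2) + 2·(-1) = -3
So the dimensions are [L⁵ T⁻³].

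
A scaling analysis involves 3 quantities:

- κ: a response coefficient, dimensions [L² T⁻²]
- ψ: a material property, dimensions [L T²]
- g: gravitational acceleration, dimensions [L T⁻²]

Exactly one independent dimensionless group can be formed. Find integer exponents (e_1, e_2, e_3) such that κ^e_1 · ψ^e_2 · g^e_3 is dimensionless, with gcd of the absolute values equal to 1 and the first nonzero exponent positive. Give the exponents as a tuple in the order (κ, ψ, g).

L: e_1·(2) + e_2·(1) + e_3·(1) = 0
T: e_1·(-2) + e_2·(2) + e_3·(-2) = 0
Solving this homogeneous linear system for the smallest-integer solution (first nonzero entry positive) gives (2, -1, -3).

(2, -1, -3)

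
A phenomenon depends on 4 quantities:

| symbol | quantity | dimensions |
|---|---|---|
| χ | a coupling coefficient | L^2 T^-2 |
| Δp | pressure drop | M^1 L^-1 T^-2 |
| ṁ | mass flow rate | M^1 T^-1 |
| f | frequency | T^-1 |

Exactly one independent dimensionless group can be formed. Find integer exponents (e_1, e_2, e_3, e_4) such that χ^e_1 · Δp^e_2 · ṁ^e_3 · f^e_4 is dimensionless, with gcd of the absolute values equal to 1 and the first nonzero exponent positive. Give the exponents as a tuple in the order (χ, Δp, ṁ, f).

(1, 2, -2, -4)

M: e_1·(0) + e_2·(1) + e_3·(1) + e_4·(0) = 0
L: e_1·(2) + e_2·(-1) + e_3·(0) + e_4·(0) = 0
T: e_1·(-2) + e_2·(-2) + e_3·(-1) + e_4·(-1) = 0
Solving this homogeneous linear system for the smallest-integer solution (first nonzero entry positive) gives (1, 2, -2, -4).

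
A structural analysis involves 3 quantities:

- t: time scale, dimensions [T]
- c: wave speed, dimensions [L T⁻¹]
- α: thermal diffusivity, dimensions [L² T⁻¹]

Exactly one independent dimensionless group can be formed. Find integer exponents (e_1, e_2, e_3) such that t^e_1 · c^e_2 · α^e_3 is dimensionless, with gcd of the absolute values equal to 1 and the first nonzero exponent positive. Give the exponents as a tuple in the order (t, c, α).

L: e_1·(0) + e_2·(1) + e_3·(2) = 0
T: e_1·(1) + e_2·(-1) + e_3·(-1) = 0
Solving this homogeneous linear system for the smallest-integer solution (first nonzero entry positive) gives (1, 2, -1).

(1, 2, -1)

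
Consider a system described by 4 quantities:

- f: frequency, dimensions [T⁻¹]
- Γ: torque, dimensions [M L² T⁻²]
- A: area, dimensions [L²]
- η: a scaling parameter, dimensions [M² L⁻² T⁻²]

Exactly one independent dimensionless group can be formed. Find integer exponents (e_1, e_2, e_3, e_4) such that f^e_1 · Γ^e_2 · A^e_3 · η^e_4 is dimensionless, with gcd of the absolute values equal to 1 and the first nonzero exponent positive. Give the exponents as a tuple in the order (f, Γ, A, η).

(2, -2, 3, 1)

M: e_1·(0) + e_2·(1) + e_3·(0) + e_4·(2) = 0
L: e_1·(0) + e_2·(2) + e_3·(2) + e_4·(-2) = 0
T: e_1·(-1) + e_2·(-2) + e_3·(0) + e_4·(-2) = 0
Solving this homogeneous linear system for the smallest-integer solution (first nonzero entry positive) gives (2, -2, 3, 1).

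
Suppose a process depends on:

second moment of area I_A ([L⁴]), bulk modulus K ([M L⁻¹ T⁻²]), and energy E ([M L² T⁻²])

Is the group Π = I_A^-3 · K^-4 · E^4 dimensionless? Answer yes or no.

yes

Sum the exponent of each base dimension across the product:
  M: −3·[I_A]_M − 4·[K]_M + 4·[E]_M = −3·(0) − 4·(1) + 4·(1) = 0
  L: −3·[I_A]_L − 4·[K]_L + 4·[E]_L = −3·(4) − 4·(-1) + 4·(2) = 0
  T: −3·[I_A]_T − 4·[K]_T + 4·[E]_T = −3·(0) − 4·(-2) + 4·(-2) = 0
All base exponents vanish — dimensionless.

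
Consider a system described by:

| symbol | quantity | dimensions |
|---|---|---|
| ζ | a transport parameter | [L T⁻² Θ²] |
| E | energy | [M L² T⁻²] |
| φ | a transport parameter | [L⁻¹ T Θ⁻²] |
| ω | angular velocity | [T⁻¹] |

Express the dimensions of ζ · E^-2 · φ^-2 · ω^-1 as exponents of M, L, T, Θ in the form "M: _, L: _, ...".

Collect each base-dimension exponent across the product:
  M: (0) − 2·(1) − 2·(0) − (0) = -2
  L: (1) − 2·(2) − 2·(-1) − (0) = -1
  T: (-2) − 2·(-2) − 2·(1) − (-1) = 1
  Θ: (2) − 2·(0) − 2·(-2) − (0) = 6
So the dimensions are [M⁻² L⁻¹ T Θ⁶].

M: -2, L: -1, T: 1, Θ: 6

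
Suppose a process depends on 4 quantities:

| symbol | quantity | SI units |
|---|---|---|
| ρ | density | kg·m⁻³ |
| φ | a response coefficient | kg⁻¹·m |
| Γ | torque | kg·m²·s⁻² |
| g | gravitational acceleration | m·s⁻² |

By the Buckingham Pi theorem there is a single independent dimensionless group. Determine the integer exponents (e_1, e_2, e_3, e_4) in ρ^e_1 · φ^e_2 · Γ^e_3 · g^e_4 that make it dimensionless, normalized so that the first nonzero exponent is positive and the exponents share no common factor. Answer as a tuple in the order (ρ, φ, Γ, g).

M: e_1·(1) + e_2·(-1) + e_3·(1) + e_4·(0) = 0
L: e_1·(-3) + e_2·(1) + e_3·(2) + e_4·(1) = 0
T: e_1·(0) + e_2·(0) + e_3·(-2) + e_4·(-2) = 0
Solving this homogeneous linear system for the smallest-integer solution (first nonzero entry positive) gives (1, 2, 1, -1).

(1, 2, 1, -1)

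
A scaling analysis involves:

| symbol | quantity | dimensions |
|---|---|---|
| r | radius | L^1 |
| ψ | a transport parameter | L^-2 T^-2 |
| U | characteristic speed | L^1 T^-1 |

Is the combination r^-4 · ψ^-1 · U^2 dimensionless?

Sum the exponent of each base dimension across the product:
  L: −4·[r]_L − [ψ]_L + 2·[U]_L = −4·(1) − (-2) + 2·(1) = 0
  T: −4·[r]_T − [ψ]_T + 2·[U]_T = −4·(0) − (-2) + 2·(-1) = 0
All base exponents vanish — dimensionless.

yes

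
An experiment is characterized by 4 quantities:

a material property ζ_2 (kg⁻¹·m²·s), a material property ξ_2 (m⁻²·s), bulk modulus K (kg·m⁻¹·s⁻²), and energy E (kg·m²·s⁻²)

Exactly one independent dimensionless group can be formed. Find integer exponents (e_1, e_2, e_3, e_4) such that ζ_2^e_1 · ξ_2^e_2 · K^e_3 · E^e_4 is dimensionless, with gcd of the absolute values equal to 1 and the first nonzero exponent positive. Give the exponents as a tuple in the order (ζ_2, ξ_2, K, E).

(3, 3, 2, 1)

M: e_1·(-1) + e_2·(0) + e_3·(1) + e_4·(1) = 0
L: e_1·(2) + e_2·(-2) + e_3·(-1) + e_4·(2) = 0
T: e_1·(1) + e_2·(1) + e_3·(-2) + e_4·(-2) = 0
Solving this homogeneous linear system for the smallest-integer solution (first nonzero entry positive) gives (3, 3, 2, 1).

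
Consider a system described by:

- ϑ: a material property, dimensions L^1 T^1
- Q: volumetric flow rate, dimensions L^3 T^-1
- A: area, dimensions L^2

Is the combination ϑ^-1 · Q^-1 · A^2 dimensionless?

yes

Sum the exponent of each base dimension across the product:
  L: −[ϑ]_L − [Q]_L + 2·[A]_L = −(1) − (3) + 2·(2) = 0
  T: −[ϑ]_T − [Q]_T + 2·[A]_T = −(1) − (-1) + 2·(0) = 0
All base exponents vanish — dimensionless.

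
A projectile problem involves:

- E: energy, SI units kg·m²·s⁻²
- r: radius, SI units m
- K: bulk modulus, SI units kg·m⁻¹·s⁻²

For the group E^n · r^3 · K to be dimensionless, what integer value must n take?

Balance the M exponent: (1)·n from E, plus 3·(0) + (1) = 1 from the rest, must sum to zero.
n + 1 = 0, so n = -1.

-1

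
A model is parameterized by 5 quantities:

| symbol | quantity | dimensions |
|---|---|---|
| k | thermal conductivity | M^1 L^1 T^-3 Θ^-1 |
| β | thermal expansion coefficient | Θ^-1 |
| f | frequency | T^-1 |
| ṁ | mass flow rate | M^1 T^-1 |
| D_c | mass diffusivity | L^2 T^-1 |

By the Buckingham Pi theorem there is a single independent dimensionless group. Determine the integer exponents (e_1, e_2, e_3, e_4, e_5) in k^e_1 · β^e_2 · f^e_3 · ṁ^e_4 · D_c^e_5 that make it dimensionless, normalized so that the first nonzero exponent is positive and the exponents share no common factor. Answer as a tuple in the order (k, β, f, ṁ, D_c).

M: e_1·(1) + e_2·(0) + e_3·(0) + e_4·(1) + e_5·(0) = 0
L: e_1·(1) + e_2·(0) + e_3·(0) + e_4·(0) + e_5·(2) = 0
T: e_1·(-3) + e_2·(0) + e_3·(-1) + e_4·(-1) + e_5·(-1) = 0
Θ: e_1·(-1) + e_2·(-1) + e_3·(0) + e_4·(0) + e_5·(0) = 0
Solving this homogeneous linear system for the smallest-integer solution (first nonzero entry positive) gives (2, -2, -3, -2, -1).

(2, -2, -3, -2, -1)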